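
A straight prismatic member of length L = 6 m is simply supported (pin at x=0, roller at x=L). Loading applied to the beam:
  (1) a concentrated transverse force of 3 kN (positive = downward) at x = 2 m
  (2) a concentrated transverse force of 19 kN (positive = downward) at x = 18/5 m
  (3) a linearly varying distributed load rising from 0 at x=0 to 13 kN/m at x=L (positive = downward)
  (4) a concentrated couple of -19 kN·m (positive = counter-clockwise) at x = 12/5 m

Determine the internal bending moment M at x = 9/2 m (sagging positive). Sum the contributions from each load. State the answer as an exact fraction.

M(9/2) = 7831/160 kN·m

Load 1 — point force P=3 kN at a=2 m (b=L-a=4):
  M_1 = Pa(L-x)/L  [x>a] = 3·2·(6-(9/2))/6 = 3/2 kN·m
Load 2 — point force P=19 kN at a=18/5 m (b=L-a=12/5):
  M_2 = Pa(L-x)/L  [x>a] = 19·(18/5)·(6-(9/2))/6 = 171/10 kN·m
Load 3 — triangular load w₀=13 kN/m (0→w₀ over full span):
  M_3 = w₀Lx/6 - w₀x³/(6L) = 13·6·(9/2)/6 - 13·(9/2)³/(6·6) = 819/32 kN·m
Load 4 — applied couple M₀=-19 kN·m at a=12/5 m (b=L-a=18/5):
  M_4 = M₀x/L - M₀  [x>a] = (-19)·(9/2)/6 - (-19) = 19/4 kN·m
Superposition: M = Σ M_i = 7831/160 kN·m ≈ 48.943750 kN·m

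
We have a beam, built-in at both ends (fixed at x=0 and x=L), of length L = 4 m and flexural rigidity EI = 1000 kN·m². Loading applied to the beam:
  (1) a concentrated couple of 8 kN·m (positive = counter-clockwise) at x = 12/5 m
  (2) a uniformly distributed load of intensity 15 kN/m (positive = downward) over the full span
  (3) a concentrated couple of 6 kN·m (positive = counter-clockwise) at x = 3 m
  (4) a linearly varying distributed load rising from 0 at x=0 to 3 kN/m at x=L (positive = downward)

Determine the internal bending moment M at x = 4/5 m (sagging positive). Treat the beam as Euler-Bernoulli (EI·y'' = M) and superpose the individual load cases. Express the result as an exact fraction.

Load 1 — applied couple M₀=8 kN·m at a=12/5 m (b=L-a=8/5):
  M_1 = R_Ax - M_A  [x≤a] with R_A=72/25, M_A=64/25 = (72/25)·(4/5) - (64/25) = -32/125 kN·m
Load 2 — uniform load w=15 kN/m over full span:
  M_2 = wLx/2 - wL²/12 - wx²/2 = 15·4·(4/5)/2 - 15·4²/12 - 15·(4/5)²/2 = -4/5 kN·m
Load 3 — applied couple M₀=6 kN·m at a=3 m (b=L-a=1):
  M_3 = R_Ax - M_A  [x≤a] with R_A=27/16, M_A=15/8 = (27/16)·(4/5) - (15/8) = -21/40 kN·m
Load 4 — triangular load w₀=3 kN/m (0→w₀ over full span):
  M_4 = 3w₀Lx/20 - w₀L²/30 - w₀x³/(6L) = 3·3·4·(4/5)/20 - 3·4²/30 - 3·(4/5)³/(6·4) = -28/125 kN·m
Superposition: M = Σ M_i = -361/200 kN·m ≈ -1.805000 kN·m

M(4/5) = -361/200 kN·m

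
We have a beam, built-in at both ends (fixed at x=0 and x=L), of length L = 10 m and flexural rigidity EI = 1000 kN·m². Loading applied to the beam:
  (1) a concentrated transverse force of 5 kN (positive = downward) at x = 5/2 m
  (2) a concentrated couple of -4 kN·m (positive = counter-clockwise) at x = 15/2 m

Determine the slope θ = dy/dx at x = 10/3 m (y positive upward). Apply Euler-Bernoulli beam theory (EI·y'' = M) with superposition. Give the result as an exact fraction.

θ(10/3) = -1/14400 rad

Load 1 — point force P=5 kN at a=5/2 m (b=L-a=15/2):
  θ_1 = Pa²(L-x)(2bL-(3b+a)(L-x))/(2L³EI)  [x>a] = 5·(5/2)²·(10-(10/3))·(2·(15/2)·10-(3·(15/2)+(5/2))·(10-(10/3)))/(2·10³·1000) = -1/576 rad
Load 2 — applied couple M₀=-4 kN·m at a=15/2 m (b=L-a=5/2):
  θ_2 = (R_Ax²/2 - M_Ax)/EI  [x≤a] with R_A=-9/20, M_A=-5/4 = ((-9/20)·(10/3)²/2 - (-5/4)·(10/3))/1000 = 1/600 rad
Superposition: θ = Σ θ_i = -1/14400 rad ≈ -0.000069 rad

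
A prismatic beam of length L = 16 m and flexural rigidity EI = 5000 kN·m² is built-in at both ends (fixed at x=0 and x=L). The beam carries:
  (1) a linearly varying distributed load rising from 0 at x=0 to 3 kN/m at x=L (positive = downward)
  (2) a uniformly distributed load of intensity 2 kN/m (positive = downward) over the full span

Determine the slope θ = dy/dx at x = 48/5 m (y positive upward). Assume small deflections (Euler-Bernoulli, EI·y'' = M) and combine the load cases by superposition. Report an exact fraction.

Load 1 — triangular load w₀=3 kN/m (0→w₀ over full span):
  θ_1 = -w₀(2x(L-x)(L-2x)(x+2L)+x²(L-x)²)/(120LEI) = -3·(2·(48/5)·(16-(48/5))·(16-2·(48/5))·((48/5)+2·16)+(48/5)²·(16-(48/5))²)/(120·16·5000) = 1536/390625 rad
Load 2 — uniform load w=2 kN/m over full span:
  θ_2 = -wx(L-x)(L-2x)/(12EI) = -2·(48/5)·(16-(48/5))·(16-2·(48/5))/(12·5000) = 512/78125 rad
Superposition: θ = Σ θ_i = 4096/390625 rad ≈ 0.010486 rad

θ(48/5) = 4096/390625 rad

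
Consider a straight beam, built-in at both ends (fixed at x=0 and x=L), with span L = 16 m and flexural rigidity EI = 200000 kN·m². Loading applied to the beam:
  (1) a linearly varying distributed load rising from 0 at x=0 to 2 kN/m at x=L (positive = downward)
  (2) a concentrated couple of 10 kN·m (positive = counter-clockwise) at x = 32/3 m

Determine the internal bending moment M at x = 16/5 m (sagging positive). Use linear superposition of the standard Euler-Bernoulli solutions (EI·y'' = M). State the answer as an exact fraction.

Load 1 — triangular load w₀=2 kN/m (0→w₀ over full span):
  M_1 = 3w₀Lx/20 - w₀L²/30 - w₀x³/(6L) = 3·2·16·(16/5)/20 - 2·16²/30 - 2·(16/5)³/(6·16) = -896/375 kN·m
Load 2 — applied couple M₀=10 kN·m at a=32/3 m (b=L-a=16/3):
  M_2 = R_Ax - M_A  [x≤a] with R_A=5/6, M_A=10/3 = (5/6)·(16/5) - (10/3) = -2/3 kN·m
Superposition: M = Σ M_i = -382/125 kN·m ≈ -3.056000 kN·m

M(16/5) = -382/125 kN·m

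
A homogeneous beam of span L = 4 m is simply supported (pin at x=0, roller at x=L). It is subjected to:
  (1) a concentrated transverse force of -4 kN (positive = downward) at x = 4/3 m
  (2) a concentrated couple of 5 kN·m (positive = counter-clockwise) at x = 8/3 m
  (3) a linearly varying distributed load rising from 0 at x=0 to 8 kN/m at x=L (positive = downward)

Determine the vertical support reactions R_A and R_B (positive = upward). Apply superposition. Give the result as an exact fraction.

R_A = 47/12 kN, R_B = 97/12 kN

Load 1 — point force P=-4 kN at a=4/3 m (b=L-a=8/3):
  R_A = Pb/L = (-4)·(8/3)/4 = -8/3 kN
  R_B = Pa/L = (-4)·(4/3)/4 = -4/3 kN
Load 2 — applied couple M₀=5 kN·m at a=8/3 m (b=L-a=4/3):
  R_A = M₀/L = 5/4 kN
  R_B = -M₀/L = -5/4 kN
Load 3 — triangular load w₀=8 kN/m (0→w₀ over full span):
  R_A = w₀L/6 = 8·4/6 = 16/3 kN
  R_B = w₀L/3 = 8·4/3 = 32/3 kN
Superposition: R_A = 47/12 kN, R_B = 97/12 kN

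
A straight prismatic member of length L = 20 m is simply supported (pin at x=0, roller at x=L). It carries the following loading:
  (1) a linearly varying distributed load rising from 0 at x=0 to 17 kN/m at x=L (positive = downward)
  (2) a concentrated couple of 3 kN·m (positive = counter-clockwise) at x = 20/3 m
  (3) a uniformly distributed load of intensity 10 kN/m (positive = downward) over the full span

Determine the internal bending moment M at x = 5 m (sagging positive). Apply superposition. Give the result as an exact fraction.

Load 1 — triangular load w₀=17 kN/m (0→w₀ over full span):
  M_1 = w₀Lx/6 - w₀x³/(6L) = 17·20·5/6 - 17·5³/(6·20) = 2125/8 kN·m
Load 2 — applied couple M₀=3 kN·m at a=20/3 m (b=L-a=40/3):
  M_2 = M₀x/L  [x≤a] = 3·5/20 = 3/4 kN·m
Load 3 — uniform load w=10 kN/m over full span:
  M_3 = wx(L-x)/2 = 10·5·(20-5)/2 = 375 kN·m
Superposition: M = Σ M_i = 5131/8 kN·m ≈ 641.375000 kN·m

M(5) = 5131/8 kN·m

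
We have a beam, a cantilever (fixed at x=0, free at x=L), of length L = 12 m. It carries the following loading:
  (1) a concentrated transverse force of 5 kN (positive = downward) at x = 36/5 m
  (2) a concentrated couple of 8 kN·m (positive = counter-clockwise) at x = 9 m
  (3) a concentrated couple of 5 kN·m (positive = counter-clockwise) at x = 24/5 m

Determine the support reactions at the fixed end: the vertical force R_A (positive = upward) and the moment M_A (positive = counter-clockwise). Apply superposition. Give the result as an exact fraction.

R_A = 5 kN, M_A = 23 kN·m

Load 1 — point force P=5 kN at a=36/5 m (b=L-a=24/5):
  R_A = P = 5 kN
  M_A = Pa = 5·(36/5) = 36 kN·m
Load 2 — applied couple M₀=8 kN·m at a=9 m (b=L-a=3):
  R_A = 0 kN
  M_A = -M₀ = -8 kN·m
Load 3 — applied couple M₀=5 kN·m at a=24/5 m (b=L-a=36/5):
  R_A = 0 kN
  M_A = -M₀ = -5 kN·m
Superposition: R_A = 5 kN, M_A = 23 kN·m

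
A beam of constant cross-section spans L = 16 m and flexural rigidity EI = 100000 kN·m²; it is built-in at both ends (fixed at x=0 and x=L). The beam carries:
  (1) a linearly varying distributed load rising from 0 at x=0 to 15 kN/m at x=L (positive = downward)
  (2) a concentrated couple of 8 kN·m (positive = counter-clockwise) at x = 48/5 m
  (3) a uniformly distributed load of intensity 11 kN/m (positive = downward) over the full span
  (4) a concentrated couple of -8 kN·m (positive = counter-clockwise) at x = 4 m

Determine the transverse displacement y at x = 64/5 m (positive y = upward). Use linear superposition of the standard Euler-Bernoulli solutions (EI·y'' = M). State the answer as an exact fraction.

y(64/5) = -399874/29296875 m

Load 1 — triangular load w₀=15 kN/m (0→w₀ over full span):
  y_1 = -w₀x²(L-x)²(x+2L)/(120LEI) = -15·(64/5)²·(16-(64/5))²·((64/5)+2·16)/(120·16·100000) = -57344/9765625 m
Load 2 — applied couple M₀=8 kN·m at a=48/5 m (b=L-a=32/5):
  y_2 = (R_Ax³/6 - M_Ax²/2 - M₀(x-a)²/2)/EI  [x>a] with R_A=18/25, M_A=64/25 = ((18/25)·(64/5)³/6 - (64/25)·(64/5)²/2 - 8·((64/5)-(48/5))²/2)/100000 = 96/9765625 m
Load 3 — uniform load w=11 kN/m over full span:
  y_3 = -wx²(L-x)²/(24EI) = -11·(64/5)²·(16-(64/5))²/(24·100000) = -45056/5859375 m
Load 4 — applied couple M₀=-8 kN·m at a=4 m (b=L-a=12):
  y_4 = (R_Ax³/6 - M_Ax²/2 - M₀(x-a)²/2)/EI  [x>a] with R_A=-9/16, M_A=3/2 = ((-9/16)·(64/5)³/6 - (3/2)·(64/5)²/2 - (-8)·((64/5)-4)²/2)/100000 = -38/390625 m
Superposition: y = Σ y_i = -399874/29296875 m ≈ -0.013649 m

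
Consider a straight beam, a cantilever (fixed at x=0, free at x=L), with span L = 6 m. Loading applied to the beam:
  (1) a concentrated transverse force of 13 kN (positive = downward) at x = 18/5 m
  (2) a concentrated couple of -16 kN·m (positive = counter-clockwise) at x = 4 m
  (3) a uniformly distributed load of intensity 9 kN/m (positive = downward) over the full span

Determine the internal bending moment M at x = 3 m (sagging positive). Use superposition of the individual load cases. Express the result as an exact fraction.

M(3) = -643/10 kN·m

Load 1 — point force P=13 kN at a=18/5 m (b=L-a=12/5):
  M_1 = -P(a-x)  [x≤a] = -13·((18/5)-3) = -39/5 kN·m
Load 2 — applied couple M₀=-16 kN·m at a=4 m (b=L-a=2):
  M_2 = M₀  [x≤a] = (-16) = -16 kN·m
Load 3 — uniform load w=9 kN/m over full span:
  M_3 = -w(L-x)²/2 = -9·(6-3)²/2 = -81/2 kN·m
Superposition: M = Σ M_i = -643/10 kN·m ≈ -64.300000 kN·m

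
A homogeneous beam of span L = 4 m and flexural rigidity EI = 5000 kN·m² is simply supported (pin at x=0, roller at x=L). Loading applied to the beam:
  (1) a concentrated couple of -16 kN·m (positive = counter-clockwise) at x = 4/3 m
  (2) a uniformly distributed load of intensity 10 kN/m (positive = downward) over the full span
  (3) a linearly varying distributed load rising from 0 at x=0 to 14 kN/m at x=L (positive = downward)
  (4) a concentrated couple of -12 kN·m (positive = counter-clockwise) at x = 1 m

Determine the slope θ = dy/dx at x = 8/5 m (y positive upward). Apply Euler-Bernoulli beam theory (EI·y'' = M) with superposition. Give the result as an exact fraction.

Load 1 — applied couple M₀=-16 kN·m at a=4/3 m (b=L-a=8/3):
  θ_1 = (M₀x²/(2L)-M₀(x-a)+C₁)/EI  [x>a] with C₁=M₀(3b²-L²)/(6L)=-32/9 = ((-16)·(8/5)²/(2·4)-(-16)·((8/5)-(4/3))+(-32/9))/5000 = -124/140625 rad
Load 2 — uniform load w=10 kN/m over full span:
  θ_2 = -w(L³-6Lx²+4x³)/(24EI) = -10·(4³-6·4·(8/5)²+4·(8/5)³)/(24·5000) = -74/46875 rad
Load 3 — triangular load w₀=14 kN/m (0→w₀ over full span):
  θ_3 = -w₀(7L⁴-30L²x²+15x⁴)/(360LEI) = -14·(7·4⁴-30·4²·(8/5)²+15·(8/5)⁴)/(360·4·5000) = -4522/3515625 rad
Load 4 — applied couple M₀=-12 kN·m at a=1 m (b=L-a=3):
  θ_4 = (M₀x²/(2L)-M₀(x-a)+C₁)/EI  [x>a] with C₁=M₀(3b²-L²)/(6L)=-11/2 = ((-12)·(8/5)²/(2·4)-(-12)·((8/5)-1)+(-11/2))/5000 = -107/250000 rad
Superposition: θ = Σ θ_i = -234827/56250000 rad ≈ -0.004175 rad

θ(8/5) = -234827/56250000 rad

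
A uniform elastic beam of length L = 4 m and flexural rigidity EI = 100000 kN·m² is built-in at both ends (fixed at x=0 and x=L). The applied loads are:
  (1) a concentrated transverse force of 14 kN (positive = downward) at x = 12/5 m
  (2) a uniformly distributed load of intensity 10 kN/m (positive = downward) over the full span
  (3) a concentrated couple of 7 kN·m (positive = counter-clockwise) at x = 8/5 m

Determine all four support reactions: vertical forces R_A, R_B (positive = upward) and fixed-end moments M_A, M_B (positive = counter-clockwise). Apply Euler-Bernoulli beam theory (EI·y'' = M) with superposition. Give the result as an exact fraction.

R_A = 3431/125 kN, M_A = 7331/375 kN·m, R_B = 3319/125 kN, M_B = -7184/375 kN·m

Load 1 — point force P=14 kN at a=12/5 m (b=L-a=8/5):
  R_A = Pb²(3a+b)/L³ = 14·(8/5)²·(3·(12/5)+(8/5))/4³ = 616/125 kN
  M_A = Pab²/L² = 14·(12/5)·(8/5)²/4² = 672/125 kN·m
  R_B = Pa²(a+3b)/L³ = 14·(12/5)²·((12/5)+3·(8/5))/4³ = 1134/125 kN
  M_B = -Pa²b/L² = -14·(12/5)²·(8/5)/4² = -1008/125 kN·m
Load 2 — uniform load w=10 kN/m over full span:
  R_A = wL/2 = 10·4/2 = 20 kN
  M_A = wL²/12 = 10·4²/12 = 40/3 kN·m
  R_B = wL/2 = 10·4/2 = 20 kN
  M_B = -wL²/12 = -10·4²/12 = -40/3 kN·m
Load 3 — applied couple M₀=7 kN·m at a=8/5 m (b=L-a=12/5):
  R_A = 6M₀ab/L³ = 6·7·(8/5)·(12/5)/4³ = 63/25 kN
  M_A = M₀b(2a-b)/L² = 7·(12/5)·(2·(8/5)-(12/5))/4² = 21/25 kN·m
  R_B = -6M₀ab/L³ = -6·7·(8/5)·(12/5)/4³ = -63/25 kN
  M_B = M₀a(2b-a)/L² = 7·(8/5)·(2·(12/5)-(8/5))/4² = 56/25 kN·m
Superposition: R_A = 3431/125 kN, M_A = 7331/375 kN·m, R_B = 3319/125 kN, M_B = -7184/375 kN·m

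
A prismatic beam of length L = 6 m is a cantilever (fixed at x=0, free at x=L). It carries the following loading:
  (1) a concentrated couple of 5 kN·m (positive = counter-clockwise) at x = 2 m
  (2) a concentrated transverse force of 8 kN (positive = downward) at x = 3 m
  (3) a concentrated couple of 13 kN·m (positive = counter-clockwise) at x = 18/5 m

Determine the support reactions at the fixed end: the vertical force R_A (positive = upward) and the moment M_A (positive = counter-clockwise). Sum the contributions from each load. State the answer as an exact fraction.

Load 1 — applied couple M₀=5 kN·m at a=2 m (b=L-a=4):
  R_A = 0 kN
  M_A = -M₀ = -5 kN·m
Load 2 — point force P=8 kN at a=3 m (b=L-a=3):
  R_A = P = 8 kN
  M_A = Pa = 8·3 = 24 kN·m
Load 3 — applied couple M₀=13 kN·m at a=18/5 m (b=L-a=12/5):
  R_A = 0 kN
  M_A = -M₀ = -13 kN·m
Superposition: R_A = 8 kN, M_A = 6 kN·m

R_A = 8 kN, M_A = 6 kN·m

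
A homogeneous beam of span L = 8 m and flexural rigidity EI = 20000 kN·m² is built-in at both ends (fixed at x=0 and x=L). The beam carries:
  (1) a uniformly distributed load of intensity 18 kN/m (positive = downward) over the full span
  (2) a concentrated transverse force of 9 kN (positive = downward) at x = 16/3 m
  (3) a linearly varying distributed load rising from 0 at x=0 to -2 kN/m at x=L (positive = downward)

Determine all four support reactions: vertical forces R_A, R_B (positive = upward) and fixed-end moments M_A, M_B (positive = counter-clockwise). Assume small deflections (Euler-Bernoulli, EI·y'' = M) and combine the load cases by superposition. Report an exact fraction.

R_A = 1079/15 kN, M_A = 1456/15 kN·m, R_B = 1096/15 kN, M_B = -1504/15 kN·m

Load 1 — uniform load w=18 kN/m over full span:
  R_A = wL/2 = 18·8/2 = 72 kN
  M_A = wL²/12 = 18·8²/12 = 96 kN·m
  R_B = wL/2 = 18·8/2 = 72 kN
  M_B = -wL²/12 = -18·8²/12 = -96 kN·m
Load 2 — point force P=9 kN at a=16/3 m (b=L-a=8/3):
  R_A = Pb²(3a+b)/L³ = 9·(8/3)²·(3·(16/3)+(8/3))/8³ = 7/3 kN
  M_A = Pab²/L² = 9·(16/3)·(8/3)²/8² = 16/3 kN·m
  R_B = Pa²(a+3b)/L³ = 9·(16/3)²·((16/3)+3·(8/3))/8³ = 20/3 kN
  M_B = -Pa²b/L² = -9·(16/3)²·(8/3)/8² = -32/3 kN·m
Load 3 — triangular load w₀=-2 kN/m (0→w₀ over full span):
  R_A = 3w₀L/20 = 3·(-2)·8/20 = -12/5 kN
  M_A = w₀L²/30 = (-2)·8²/30 = -64/15 kN·m
  R_B = 7w₀L/20 = 7·(-2)·8/20 = -28/5 kN
  M_B = -w₀L²/20 = -(-2)·8²/20 = 32/5 kN·m
Superposition: R_A = 1079/15 kN, M_A = 1456/15 kN·m, R_B = 1096/15 kN, M_B = -1504/15 kN·m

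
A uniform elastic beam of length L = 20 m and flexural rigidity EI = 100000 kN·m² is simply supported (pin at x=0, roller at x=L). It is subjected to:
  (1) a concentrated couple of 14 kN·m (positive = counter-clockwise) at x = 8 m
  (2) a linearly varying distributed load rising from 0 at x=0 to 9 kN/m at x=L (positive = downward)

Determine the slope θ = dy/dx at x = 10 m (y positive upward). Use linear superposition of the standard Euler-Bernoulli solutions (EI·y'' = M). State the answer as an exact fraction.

θ(10) = -2303/3000000 rad

Load 1 — applied couple M₀=14 kN·m at a=8 m (b=L-a=12):
  θ_1 = (M₀x²/(2L)-M₀(x-a)+C₁)/EI  [x>a] with C₁=M₀(3b²-L²)/(6L)=56/15 = (14·10²/(2·20)-14·(10-8)+(56/15))/100000 = 161/1500000 rad
Load 2 — triangular load w₀=9 kN/m (0→w₀ over full span):
  θ_2 = -w₀(7L⁴-30L²x²+15x⁴)/(360LEI) = -9·(7·20⁴-30·20²·10²+15·10⁴)/(360·20·100000) = -7/8000 rad
Superposition: θ = Σ θ_i = -2303/3000000 rad ≈ -0.000768 rad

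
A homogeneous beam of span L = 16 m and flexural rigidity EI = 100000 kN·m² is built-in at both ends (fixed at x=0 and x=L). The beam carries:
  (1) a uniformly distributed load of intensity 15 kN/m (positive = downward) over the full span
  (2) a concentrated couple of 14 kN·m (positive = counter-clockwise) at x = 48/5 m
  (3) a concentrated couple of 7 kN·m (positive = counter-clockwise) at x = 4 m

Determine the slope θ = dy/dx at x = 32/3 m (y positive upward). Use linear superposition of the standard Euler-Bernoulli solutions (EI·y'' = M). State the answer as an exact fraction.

Load 1 — uniform load w=15 kN/m over full span:
  θ_1 = -wx(L-x)(L-2x)/(12EI) = -15·(32/3)·(16-(32/3))·(16-2·(32/3))/(12·100000) = 64/16875 rad
Load 2 — applied couple M₀=14 kN·m at a=48/5 m (b=L-a=32/5):
  θ_2 = (R_Ax²/2 - M_Ax - M₀(x-a))/EI  [x>a] with R_A=63/50, M_A=112/25 = ((63/50)·(32/3)²/2 - (112/25)·(32/3) - 14·((32/3)-(48/5)))/100000 = 7/78125 rad
Load 3 — applied couple M₀=7 kN·m at a=4 m (b=L-a=12):
  θ_3 = (R_Ax²/2 - M_Ax - M₀(x-a))/EI  [x>a] with R_A=63/128, M_A=-21/16 = ((63/128)·(32/3)²/2 - (-21/16)·(32/3) - 7·((32/3)-4))/100000 = -7/150000 rad
Superposition: θ = Σ θ_i = 129449/33750000 rad ≈ 0.003836 rad

θ(32/3) = 129449/33750000 rad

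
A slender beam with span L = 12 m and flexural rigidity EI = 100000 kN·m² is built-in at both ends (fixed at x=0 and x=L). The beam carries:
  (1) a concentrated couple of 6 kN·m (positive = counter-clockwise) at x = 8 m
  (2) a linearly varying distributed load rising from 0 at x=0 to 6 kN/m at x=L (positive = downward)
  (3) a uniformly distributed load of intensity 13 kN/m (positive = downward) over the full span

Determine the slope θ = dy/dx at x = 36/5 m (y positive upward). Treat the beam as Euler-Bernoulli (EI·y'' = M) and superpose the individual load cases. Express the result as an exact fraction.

θ(36/5) = 8541/7812500 rad

Load 1 — applied couple M₀=6 kN·m at a=8 m (b=L-a=4):
  θ_1 = (R_Ax²/2 - M_Ax)/EI  [x≤a] with R_A=2/3, M_A=2 = ((2/3)·(36/5)²/2 - 2·(36/5))/100000 = 9/312500 rad
Load 2 — triangular load w₀=6 kN/m (0→w₀ over full span):
  θ_2 = -w₀(2x(L-x)(L-2x)(x+2L)+x²(L-x)²)/(120LEI) = -6·(2·(36/5)·(12-(36/5))·(12-2·(36/5))·((36/5)+2·12)+(36/5)²·(12-(36/5))²)/(120·12·100000) = 324/1953125 rad
Load 3 — uniform load w=13 kN/m over full span:
  θ_3 = -wx(L-x)(L-2x)/(12EI) = -13·(36/5)·(12-(36/5))·(12-2·(36/5))/(12·100000) = 351/390625 rad
Superposition: θ = Σ θ_i = 8541/7812500 rad ≈ 0.001093 rad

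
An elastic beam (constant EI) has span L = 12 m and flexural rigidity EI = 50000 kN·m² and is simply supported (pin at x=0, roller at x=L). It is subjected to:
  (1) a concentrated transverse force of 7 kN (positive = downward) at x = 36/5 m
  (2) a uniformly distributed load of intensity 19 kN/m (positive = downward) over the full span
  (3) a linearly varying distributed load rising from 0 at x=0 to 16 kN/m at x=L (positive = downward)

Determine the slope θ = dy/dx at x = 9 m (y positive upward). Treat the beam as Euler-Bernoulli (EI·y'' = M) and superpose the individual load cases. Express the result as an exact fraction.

Load 1 — point force P=7 kN at a=36/5 m (b=L-a=24/5):
  θ_1 = -Pa(2L²-6Lx+3x²+a²)/(6LEI)  [x>a] = -7·(36/5)·(2·12²-6·12·9+3·9²+(36/5)²)/(6·12·50000) = 11403/12500000 rad
Load 2 — uniform load w=19 kN/m over full span:
  θ_2 = -w(L³-6Lx²+4x³)/(24EI) = -19·(12³-6·12·9²+4·9³)/(24·50000) = 1881/100000 rad
Load 3 — triangular load w₀=16 kN/m (0→w₀ over full span):
  θ_3 = -w₀(7L⁴-30L²x²+15x⁴)/(360LEI) = -16·(7·12⁴-30·12²·9²+15·9⁴)/(360·12·50000) = 3939/500000 rad
Superposition: θ = Σ θ_i = 345003/12500000 rad ≈ 0.027600 rad

θ(9) = 345003/12500000 rad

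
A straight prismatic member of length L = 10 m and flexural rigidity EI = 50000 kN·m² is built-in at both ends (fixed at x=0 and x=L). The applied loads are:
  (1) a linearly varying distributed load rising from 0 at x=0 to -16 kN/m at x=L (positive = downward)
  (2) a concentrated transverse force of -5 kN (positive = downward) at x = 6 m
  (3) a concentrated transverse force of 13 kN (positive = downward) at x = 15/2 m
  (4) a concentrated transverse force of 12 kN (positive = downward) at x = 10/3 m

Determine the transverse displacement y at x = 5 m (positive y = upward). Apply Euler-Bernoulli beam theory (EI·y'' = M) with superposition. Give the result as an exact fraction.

Load 1 — triangular load w₀=-16 kN/m (0→w₀ over full span):
  y_1 = -w₀x²(L-x)²(x+2L)/(120LEI) = -(-16)·5²·(10-5)²·(5+2·10)/(120·10·50000) = 1/240 m
Load 2 — point force P=-5 kN at a=6 m (b=L-a=4):
  y_2 = -Pb²x²(3aL-(3a+b)x)/(6L³EI)  [x≤a] = -(-5)·4²·5²·(3·6·10-(3·6+4)·5)/(6·10³·50000) = 7/15000 m
Load 3 — point force P=13 kN at a=15/2 m (b=L-a=5/2):
  y_3 = -Pb²x²(3aL-(3a+b)x)/(6L³EI)  [x≤a] = -13·(5/2)²·5²·(3·(15/2)·10-(3·(15/2)+(5/2))·5)/(6·10³·50000) = -13/19200 m
Load 4 — point force P=12 kN at a=10/3 m (b=L-a=20/3):
  y_4 = -Pa²(L-x)²(3bL-(3b+a)(L-x))/(6L³EI)  [x>a] = -12·(10/3)²·(10-5)²·(3·(20/3)·10-(3·(20/3)+(10/3))·(10-5))/(6·10³·50000) = -1/1080 m
Superposition: y = Σ y_i = 13091/4320000 m ≈ 0.003030 m

y(5) = 13091/4320000 m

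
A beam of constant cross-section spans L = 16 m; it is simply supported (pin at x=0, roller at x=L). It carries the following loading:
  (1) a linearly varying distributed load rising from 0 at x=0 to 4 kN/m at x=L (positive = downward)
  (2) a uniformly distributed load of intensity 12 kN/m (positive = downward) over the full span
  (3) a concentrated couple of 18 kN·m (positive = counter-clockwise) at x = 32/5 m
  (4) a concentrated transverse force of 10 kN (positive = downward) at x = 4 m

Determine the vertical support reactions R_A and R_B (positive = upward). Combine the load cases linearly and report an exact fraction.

R_A = 2767/24 kN, R_B = 2849/24 kN

Load 1 — triangular load w₀=4 kN/m (0→w₀ over full span):
  R_A = w₀L/6 = 4·16/6 = 32/3 kN
  R_B = w₀L/3 = 4·16/3 = 64/3 kN
Load 2 — uniform load w=12 kN/m over full span:
  R_A = wL/2 = 12·16/2 = 96 kN
  R_B = wL/2 = 12·16/2 = 96 kN
Load 3 — applied couple M₀=18 kN·m at a=32/5 m (b=L-a=48/5):
  R_A = M₀/L = 18/16 = 9/8 kN
  R_B = -M₀/L = -18/16 = -9/8 kN
Load 4 — point force P=10 kN at a=4 m (b=L-a=12):
  R_A = Pb/L = 10·12/16 = 15/2 kN
  R_B = Pa/L = 10·4/16 = 5/2 kN
Superposition: R_A = 2767/24 kN, R_B = 2849/24 kN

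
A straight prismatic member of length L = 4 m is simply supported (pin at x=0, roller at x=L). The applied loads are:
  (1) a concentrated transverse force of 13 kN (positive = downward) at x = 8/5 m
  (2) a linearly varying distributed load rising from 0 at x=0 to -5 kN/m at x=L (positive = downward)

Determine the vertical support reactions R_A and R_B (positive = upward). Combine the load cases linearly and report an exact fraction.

Load 1 — point force P=13 kN at a=8/5 m (b=L-a=12/5):
  R_A = Pb/L = 13·(12/5)/4 = 39/5 kN
  R_B = Pa/L = 13·(8/5)/4 = 26/5 kN
Load 2 — triangular load w₀=-5 kN/m (0→w₀ over full span):
  R_A = w₀L/6 = (-5)·4/6 = -10/3 kN
  R_B = w₀L/3 = (-5)·4/3 = -20/3 kN
Superposition: R_A = 67/15 kN, R_B = -22/15 kN

R_A = 67/15 kN, R_B = -22/15 kN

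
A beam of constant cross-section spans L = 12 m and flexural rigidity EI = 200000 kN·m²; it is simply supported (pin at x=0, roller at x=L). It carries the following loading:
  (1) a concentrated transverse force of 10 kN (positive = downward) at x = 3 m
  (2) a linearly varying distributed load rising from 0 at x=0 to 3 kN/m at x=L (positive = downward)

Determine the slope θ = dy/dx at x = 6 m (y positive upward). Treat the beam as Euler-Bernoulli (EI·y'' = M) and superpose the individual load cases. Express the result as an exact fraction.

θ(6) = 99/4000000 rad

Load 1 — point force P=10 kN at a=3 m (b=L-a=9):
  θ_1 = -Pa(2L²-6Lx+3x²+a²)/(6LEI)  [x>a] = -10·3·(2·12²-6·12·6+3·6²+3²)/(6·12·200000) = 9/160000 rad
Load 2 — triangular load w₀=3 kN/m (0→w₀ over full span):
  θ_2 = -w₀(7L⁴-30L²x²+15x⁴)/(360LEI) = -3·(7·12⁴-30·12²·6²+15·6⁴)/(360·12·200000) = -63/2000000 rad
Superposition: θ = Σ θ_i = 99/4000000 rad ≈ 0.000025 rad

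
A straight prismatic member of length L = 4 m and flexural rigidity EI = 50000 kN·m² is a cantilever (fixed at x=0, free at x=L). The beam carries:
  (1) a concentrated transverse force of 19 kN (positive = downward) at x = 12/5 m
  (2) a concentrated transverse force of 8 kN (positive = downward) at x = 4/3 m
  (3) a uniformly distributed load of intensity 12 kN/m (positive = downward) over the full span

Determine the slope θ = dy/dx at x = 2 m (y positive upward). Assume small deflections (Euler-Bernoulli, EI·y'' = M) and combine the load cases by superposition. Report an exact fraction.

Load 1 — point force P=19 kN at a=12/5 m (b=L-a=8/5):
  θ_1 = -Px(2a-x)/(2EI)  [x≤a] = -19·2·(2·(12/5)-2)/(2·50000) = -133/125000 rad
Load 2 — point force P=8 kN at a=4/3 m (b=L-a=8/3):
  θ_2 = -Pa²/(2EI)  [x>a] = -8·(4/3)²/(2·50000) = -4/28125 rad
Load 3 — uniform load w=12 kN/m over full span:
  θ_3 = -wx(x²-3Lx+3L²)/(6EI) = -12·2·(2²-3·4·2+3·4²)/(6·50000) = -7/3125 rad
Superposition: θ = Σ θ_i = -3877/1125000 rad ≈ -0.003446 rad

θ(2) = -3877/1125000 rad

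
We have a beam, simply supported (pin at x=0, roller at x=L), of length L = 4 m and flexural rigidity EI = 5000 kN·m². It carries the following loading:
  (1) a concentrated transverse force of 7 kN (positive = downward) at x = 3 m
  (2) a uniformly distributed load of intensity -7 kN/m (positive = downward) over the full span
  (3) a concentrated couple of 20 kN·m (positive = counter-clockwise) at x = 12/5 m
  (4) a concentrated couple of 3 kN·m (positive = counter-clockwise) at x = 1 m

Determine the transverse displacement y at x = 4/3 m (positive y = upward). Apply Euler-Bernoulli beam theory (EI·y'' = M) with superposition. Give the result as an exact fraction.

Load 1 — point force P=7 kN at a=3 m (b=L-a=1):
  y_1 = -Pbx(L²-b²-x²)/(6LEI)  [x≤a] = -7·1·(4/3)·(4²-1²-(4/3)²)/(6·4·5000) = -833/810000 m
Load 2 — uniform load w=-7 kN/m over full span:
  y_2 = -wx(L³-2Lx²+x³)/(24EI) = -(-7)·(4/3)·(4³-2·4·(4/3)²+(4/3)³)/(24·5000) = 616/151875 m
Load 3 — applied couple M₀=20 kN·m at a=12/5 m (b=L-a=8/5):
  y_3 = (M₀x³/(6L)+C₁x)/EI  [x≤a] with C₁=M₀(3b²-L²)/(6L)=-104/15 = (20·(4/3)³/(6·4)+(-104/15)·(4/3))/5000 = -368/253125 m
Load 4 — applied couple M₀=3 kN·m at a=1 m (b=L-a=3):
  y_4 = (M₀x³/(6L)-M₀(x-a)²/2+C₁x)/EI  [x>a] with C₁=M₀(3b²-L²)/(6L)=11/8 = (3·(4/3)³/(6·4)-3·((4/3)-1)²/2+(11/8)·(4/3))/5000 = 53/135000 m
Superposition: y = Σ y_i = 23891/12150000 m ≈ 0.001966 m

y(4/3) = 23891/12150000 m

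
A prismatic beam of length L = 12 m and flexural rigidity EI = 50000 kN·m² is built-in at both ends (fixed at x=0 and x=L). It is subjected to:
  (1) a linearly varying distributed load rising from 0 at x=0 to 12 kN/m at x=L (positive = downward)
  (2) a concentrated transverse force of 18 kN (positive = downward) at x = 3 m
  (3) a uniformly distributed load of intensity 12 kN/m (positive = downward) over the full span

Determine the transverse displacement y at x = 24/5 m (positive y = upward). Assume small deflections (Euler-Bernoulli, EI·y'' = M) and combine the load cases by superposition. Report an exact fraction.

y(24/5) = -15177051/781250000 m

Load 1 — triangular load w₀=12 kN/m (0→w₀ over full span):
  y_1 = -w₀x²(L-x)²(x+2L)/(120LEI) = -12·(24/5)²·(12-(24/5))²·((24/5)+2·12)/(120·12·50000) = -279936/48828125 m
Load 2 — point force P=18 kN at a=3 m (b=L-a=9):
  y_2 = -Pa²(L-x)²(3bL-(3b+a)(L-x))/(6L³EI)  [x>a] = -18·3²·(12-(24/5))²·(3·9·12-(3·9+3)·(12-(24/5)))/(6·12³·50000) = -2187/1250000 m
Load 3 — uniform load w=12 kN/m over full span:
  y_3 = -wx²(L-x)²/(24EI) = -12·(24/5)²·(12-(24/5))²/(24·50000) = -23328/1953125 m
Superposition: y = Σ y_i = -15177051/781250000 m ≈ -0.019427 m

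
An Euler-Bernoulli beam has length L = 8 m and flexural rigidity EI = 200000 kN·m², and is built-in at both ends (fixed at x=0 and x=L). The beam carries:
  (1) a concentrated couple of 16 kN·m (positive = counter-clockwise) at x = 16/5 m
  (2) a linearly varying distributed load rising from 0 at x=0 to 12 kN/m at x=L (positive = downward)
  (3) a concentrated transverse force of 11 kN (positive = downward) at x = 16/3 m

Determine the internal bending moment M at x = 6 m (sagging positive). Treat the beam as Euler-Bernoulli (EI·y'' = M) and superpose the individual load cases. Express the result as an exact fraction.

Load 1 — applied couple M₀=16 kN·m at a=16/5 m (b=L-a=24/5):
  M_1 = R_Ax - M_A - M₀  [x>a] with R_A=72/25, M_A=48/25 = (72/25)·6 - (48/25) - 16 = -16/25 kN·m
Load 2 — triangular load w₀=12 kN/m (0→w₀ over full span):
  M_2 = 3w₀Lx/20 - w₀L²/30 - w₀x³/(6L) = 3·12·8·6/20 - 12·8²/30 - 12·6³/(6·8) = 34/5 kN·m
Load 3 — point force P=11 kN at a=16/3 m (b=L-a=8/3):
  M_3 = Pa²(a+3b)(L-x)/L³ - Pa²b/L²  [x>a] = 11·(16/3)²·((16/3)+3·(8/3))·(8-6)/8³ - 11·(16/3)²·(8/3)/8² = 88/27 kN·m
Superposition: M = Σ M_i = 6358/675 kN·m ≈ 9.419259 kN·m

M(6) = 6358/675 kN·m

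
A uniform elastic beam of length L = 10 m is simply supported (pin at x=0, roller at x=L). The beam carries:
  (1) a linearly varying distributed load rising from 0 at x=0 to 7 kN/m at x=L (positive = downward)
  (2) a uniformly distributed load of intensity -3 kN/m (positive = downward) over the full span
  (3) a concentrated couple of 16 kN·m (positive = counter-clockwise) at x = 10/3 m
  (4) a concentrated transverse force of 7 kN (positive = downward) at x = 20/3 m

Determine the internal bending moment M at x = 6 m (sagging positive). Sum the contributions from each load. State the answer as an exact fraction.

M(6) = 82/5 kN·m

Load 1 — triangular load w₀=7 kN/m (0→w₀ over full span):
  M_1 = w₀Lx/6 - w₀x³/(6L) = 7·10·6/6 - 7·6³/(6·10) = 224/5 kN·m
Load 2 — uniform load w=-3 kN/m over full span:
  M_2 = wx(L-x)/2 = (-3)·6·(10-6)/2 = -36 kN·m
Load 3 — applied couple M₀=16 kN·m at a=10/3 m (b=L-a=20/3):
  M_3 = M₀x/L - M₀  [x>a] = 16·6/10 - 16 = -32/5 kN·m
Load 4 — point force P=7 kN at a=20/3 m (b=L-a=10/3):
  M_4 = Pbx/L  [x≤a] = 7·(10/3)·6/10 = 14 kN·m
Superposition: M = Σ M_i = 82/5 kN·m ≈ 16.400000 kN·m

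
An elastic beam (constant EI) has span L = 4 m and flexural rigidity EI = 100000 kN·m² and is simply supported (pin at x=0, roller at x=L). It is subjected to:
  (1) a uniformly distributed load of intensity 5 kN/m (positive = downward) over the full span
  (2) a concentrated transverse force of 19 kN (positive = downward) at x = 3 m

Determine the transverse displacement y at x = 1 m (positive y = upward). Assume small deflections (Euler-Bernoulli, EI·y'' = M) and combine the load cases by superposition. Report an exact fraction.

y(1) = -551/2400000 m

Load 1 — uniform load w=5 kN/m over full span:
  y_1 = -wx(L³-2Lx²+x³)/(24EI) = -5·1·(4³-2·4·1²+1³)/(24·100000) = -19/160000 m
Load 2 — point force P=19 kN at a=3 m (b=L-a=1):
  y_2 = -Pbx(L²-b²-x²)/(6LEI)  [x≤a] = -19·1·1·(4²-1²-1²)/(6·4·100000) = -133/1200000 m
Superposition: y = Σ y_i = -551/2400000 m ≈ -0.000230 m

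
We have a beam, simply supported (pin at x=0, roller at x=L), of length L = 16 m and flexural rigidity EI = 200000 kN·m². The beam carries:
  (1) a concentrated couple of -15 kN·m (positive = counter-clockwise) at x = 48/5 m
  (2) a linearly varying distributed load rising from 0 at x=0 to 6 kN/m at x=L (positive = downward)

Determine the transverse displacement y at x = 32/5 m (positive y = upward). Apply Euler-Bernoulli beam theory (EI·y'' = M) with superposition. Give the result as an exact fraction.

y(32/5) = -561692/48828125 m

Load 1 — applied couple M₀=-15 kN·m at a=48/5 m (b=L-a=32/5):
  y_1 = (M₀x³/(6L)+C₁x)/EI  [x≤a] with C₁=M₀(3b²-L²)/(6L)=104/5 = ((-15)·(32/5)³/(6·16)+(104/5)·(32/5))/200000 = 36/78125 m
Load 2 — triangular load w₀=6 kN/m (0→w₀ over full span):
  y_2 = -w₀x(7L⁴-10L²x²+3x⁴)/(360LEI) = -6·(32/5)·(7·16⁴-10·16²·(32/5)²+3·(32/5)⁴)/(360·16·200000) = -584192/48828125 m
Superposition: y = Σ y_i = -561692/48828125 m ≈ -0.011503 m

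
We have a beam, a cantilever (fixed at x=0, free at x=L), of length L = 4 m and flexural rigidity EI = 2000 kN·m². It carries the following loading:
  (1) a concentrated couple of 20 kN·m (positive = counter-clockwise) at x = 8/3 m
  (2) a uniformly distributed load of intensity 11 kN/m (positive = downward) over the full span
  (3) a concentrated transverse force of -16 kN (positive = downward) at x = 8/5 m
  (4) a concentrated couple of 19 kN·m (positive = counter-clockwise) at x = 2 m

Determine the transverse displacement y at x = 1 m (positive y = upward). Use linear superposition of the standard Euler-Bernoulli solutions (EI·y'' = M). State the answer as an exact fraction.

y(1) = -899/240000 m

Load 1 — applied couple M₀=20 kN·m at a=8/3 m (b=L-a=4/3):
  y_1 = M₀x²/(2EI)  [x≤a] = 20·1²/(2·2000) = 1/200 m
Load 2 — uniform load w=11 kN/m over full span:
  y_2 = -wx²(x²-4Lx+6L²)/(24EI) = -11·1²·(1²-4·4·1+6·4²)/(24·2000) = -297/16000 m
Load 3 — point force P=-16 kN at a=8/5 m (b=L-a=12/5):
  y_3 = -Px²(3a-x)/(6EI)  [x≤a] = -(-16)·1²·(3·(8/5)-1)/(6·2000) = 19/3750 m
Load 4 — applied couple M₀=19 kN·m at a=2 m (b=L-a=2):
  y_4 = M₀x²/(2EI)  [x≤a] = 19·1²/(2·2000) = 19/4000 m
Superposition: y = Σ y_i = -899/240000 m ≈ -0.003746 m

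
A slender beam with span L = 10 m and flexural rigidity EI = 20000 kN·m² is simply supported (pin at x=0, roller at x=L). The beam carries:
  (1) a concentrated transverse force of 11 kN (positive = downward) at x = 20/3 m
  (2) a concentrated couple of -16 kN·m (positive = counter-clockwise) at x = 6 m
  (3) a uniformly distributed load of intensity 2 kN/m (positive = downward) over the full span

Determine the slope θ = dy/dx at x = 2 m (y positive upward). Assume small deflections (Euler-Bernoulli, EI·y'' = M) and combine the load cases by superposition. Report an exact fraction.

Load 1 — point force P=11 kN at a=20/3 m (b=L-a=10/3):
  θ_1 = -Pb(L²-b²-3x²)/(6LEI)  [x≤a] = -11·(10/3)·(10²-(10/3)²-3·2²)/(6·10·20000) = -1903/810000 rad
Load 2 — applied couple M₀=-16 kN·m at a=6 m (b=L-a=4):
  θ_2 = (M₀x²/(2L)+C₁)/EI  [x≤a] with C₁=M₀(3b²-L²)/(6L)=208/15 = ((-16)·2²/(2·10)+(208/15))/20000 = 1/1875 rad
Load 3 — uniform load w=2 kN/m over full span:
  θ_3 = -w(L³-6Lx²+4x³)/(24EI) = -2·(10³-6·10·2²+4·2³)/(24·20000) = -33/10000 rad
Superposition: θ = Σ θ_i = -259/50625 rad ≈ -0.005116 rad

θ(2) = -259/50625 rad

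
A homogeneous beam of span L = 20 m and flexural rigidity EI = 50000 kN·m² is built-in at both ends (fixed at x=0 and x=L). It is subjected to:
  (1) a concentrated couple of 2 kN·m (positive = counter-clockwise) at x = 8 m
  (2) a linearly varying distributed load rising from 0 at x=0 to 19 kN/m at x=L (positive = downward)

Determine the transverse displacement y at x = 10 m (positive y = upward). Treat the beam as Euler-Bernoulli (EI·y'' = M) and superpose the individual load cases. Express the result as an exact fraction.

Load 1 — applied couple M₀=2 kN·m at a=8 m (b=L-a=12):
  y_1 = (R_Ax³/6 - M_Ax²/2 - M₀(x-a)²/2)/EI  [x>a] with R_A=18/125, M_A=6/25 = ((18/125)·10³/6 - (6/25)·10²/2 - 2·(10-8)²/2)/50000 = 1/6250 m
Load 2 — triangular load w₀=19 kN/m (0→w₀ over full span):
  y_2 = -w₀x²(L-x)²(x+2L)/(120LEI) = -19·10²·(20-10)²·(10+2·20)/(120·20·50000) = -19/240 m
Superposition: y = Σ y_i = -11851/150000 m ≈ -0.079007 m

y(10) = -11851/150000 m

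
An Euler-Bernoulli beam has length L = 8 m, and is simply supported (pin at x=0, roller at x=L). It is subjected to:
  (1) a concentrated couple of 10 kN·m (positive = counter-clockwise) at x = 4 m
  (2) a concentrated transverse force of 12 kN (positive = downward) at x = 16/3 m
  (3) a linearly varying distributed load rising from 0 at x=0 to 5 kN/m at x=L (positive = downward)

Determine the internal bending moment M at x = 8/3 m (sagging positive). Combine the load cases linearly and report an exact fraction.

Load 1 — applied couple M₀=10 kN·m at a=4 m (b=L-a=4):
  M_1 = M₀x/L  [x≤a] = 10·(8/3)/8 = 10/3 kN·m
Load 2 — point force P=12 kN at a=16/3 m (b=L-a=8/3):
  M_2 = Pbx/L  [x≤a] = 12·(8/3)·(8/3)/8 = 32/3 kN·m
Load 3 — triangular load w₀=5 kN/m (0→w₀ over full span):
  M_3 = w₀Lx/6 - w₀x³/(6L) = 5·8·(8/3)/6 - 5·(8/3)³/(6·8) = 1280/81 kN·m
Superposition: M = Σ M_i = 2414/81 kN·m ≈ 29.802469 kN·m

M(8/3) = 2414/81 kN·m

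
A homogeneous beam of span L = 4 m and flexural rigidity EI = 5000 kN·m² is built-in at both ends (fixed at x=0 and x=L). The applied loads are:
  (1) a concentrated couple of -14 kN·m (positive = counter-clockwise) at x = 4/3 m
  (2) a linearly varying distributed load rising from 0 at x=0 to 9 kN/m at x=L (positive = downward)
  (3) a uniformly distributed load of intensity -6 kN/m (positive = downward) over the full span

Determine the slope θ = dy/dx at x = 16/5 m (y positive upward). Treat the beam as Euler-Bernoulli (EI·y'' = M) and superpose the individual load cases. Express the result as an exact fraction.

θ(16/5) = 127/390625 rad

Load 1 — applied couple M₀=-14 kN·m at a=4/3 m (b=L-a=8/3):
  θ_1 = (R_Ax²/2 - M_Ax - M₀(x-a))/EI  [x>a] with R_A=-14/3, M_A=0 = ((-14/3)·(16/5)²/2 - 0·(16/5) - (-14)·((16/5)-(4/3)))/5000 = 7/15625 rad
Load 2 — triangular load w₀=9 kN/m (0→w₀ over full span):
  θ_2 = -w₀(2x(L-x)(L-2x)(x+2L)+x²(L-x)²)/(120LEI) = -9·(2·(16/5)·(4-(16/5))·(4-2·(16/5))·((16/5)+2·4)+(16/5)²·(4-(16/5))²)/(120·4·5000) = 192/390625 rad
Load 3 — uniform load w=-6 kN/m over full span:
  θ_3 = -wx(L-x)(L-2x)/(12EI) = -(-6)·(16/5)·(4-(16/5))·(4-2·(16/5))/(12·5000) = -48/78125 rad
Superposition: θ = Σ θ_i = 127/390625 rad ≈ 0.000325 rad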